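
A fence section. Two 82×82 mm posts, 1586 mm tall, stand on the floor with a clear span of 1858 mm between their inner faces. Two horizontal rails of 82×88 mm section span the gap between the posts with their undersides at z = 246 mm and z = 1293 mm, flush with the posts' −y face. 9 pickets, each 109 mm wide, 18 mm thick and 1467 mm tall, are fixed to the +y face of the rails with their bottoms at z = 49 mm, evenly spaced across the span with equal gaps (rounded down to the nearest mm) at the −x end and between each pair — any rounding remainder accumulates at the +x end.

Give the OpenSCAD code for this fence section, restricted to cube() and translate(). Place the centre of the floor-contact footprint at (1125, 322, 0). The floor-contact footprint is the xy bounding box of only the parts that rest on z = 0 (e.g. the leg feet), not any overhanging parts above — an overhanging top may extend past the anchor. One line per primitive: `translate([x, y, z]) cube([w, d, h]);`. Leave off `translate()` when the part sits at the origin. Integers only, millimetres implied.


translate([114, 281, 0]) cube([82, 82, 1586]);
translate([2054, 281, 0]) cube([82, 82, 1586]);
translate([196, 281, 246]) cube([1858, 82, 88]);
translate([196, 281, 1293]) cube([1858, 82, 88]);
translate([283, 363, 49]) cube([109, 18, 1467]);
translate([479, 363, 49]) cube([109, 18, 1467]);
translate([675, 363, 49]) cube([109, 18, 1467]);
translate([871, 363, 49]) cube([109, 18, 1467]);
translate([1067, 363, 49]) cube([109, 18, 1467]);
translate([1263, 363, 49]) cube([109, 18, 1467]);
translate([1459, 363, 49]) cube([109, 18, 1467]);
translate([1655, 363, 49]) cube([109, 18, 1467]);
translate([1851, 363, 49]) cube([109, 18, 1467]);


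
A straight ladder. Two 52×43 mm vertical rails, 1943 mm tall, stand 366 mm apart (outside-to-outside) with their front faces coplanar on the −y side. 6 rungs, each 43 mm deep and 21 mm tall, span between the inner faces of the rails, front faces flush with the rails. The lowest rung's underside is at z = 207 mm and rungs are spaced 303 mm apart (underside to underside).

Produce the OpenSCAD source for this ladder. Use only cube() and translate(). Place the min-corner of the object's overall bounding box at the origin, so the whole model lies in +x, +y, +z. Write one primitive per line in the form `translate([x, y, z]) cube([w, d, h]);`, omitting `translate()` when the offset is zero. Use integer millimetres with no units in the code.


cube([52, 43, 1943]);
translate([314, 0, 0]) cube([52, 43, 1943]);
translate([52, 0, 207]) cube([262, 43, 21]);
translate([52, 0, 510]) cube([262, 43, 21]);
translate([52, 0, 813]) cube([262, 43, 21]);
translate([52, 0, 1116]) cube([262, 43, 21]);
translate([52, 0, 1419]) cube([262, 43, 21]);
translate([52, 0, 1722]) cube([262, 43, 21]);


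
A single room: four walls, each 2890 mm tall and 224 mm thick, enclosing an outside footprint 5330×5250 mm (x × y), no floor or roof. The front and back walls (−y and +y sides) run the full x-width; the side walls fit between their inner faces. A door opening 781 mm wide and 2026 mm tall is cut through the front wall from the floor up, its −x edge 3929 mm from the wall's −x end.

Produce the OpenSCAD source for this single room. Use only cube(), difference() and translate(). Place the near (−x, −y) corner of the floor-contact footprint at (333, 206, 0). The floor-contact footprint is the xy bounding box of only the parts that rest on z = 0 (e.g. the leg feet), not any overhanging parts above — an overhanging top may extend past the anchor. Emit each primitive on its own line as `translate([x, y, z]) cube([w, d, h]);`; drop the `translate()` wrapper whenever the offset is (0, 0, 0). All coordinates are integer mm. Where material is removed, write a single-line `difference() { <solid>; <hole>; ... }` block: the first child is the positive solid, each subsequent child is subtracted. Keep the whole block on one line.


difference() { translate([333, 206, 0]) cube([5330, 224, 2890]); translate([4262, 206, 0]) cube([781, 224, 2026]); }
translate([333, 5232, 0]) cube([5330, 224, 2890]);
translate([333, 430, 0]) cube([224, 4802, 2890]);
translate([5439, 430, 0]) cube([224, 4802, 2890]);


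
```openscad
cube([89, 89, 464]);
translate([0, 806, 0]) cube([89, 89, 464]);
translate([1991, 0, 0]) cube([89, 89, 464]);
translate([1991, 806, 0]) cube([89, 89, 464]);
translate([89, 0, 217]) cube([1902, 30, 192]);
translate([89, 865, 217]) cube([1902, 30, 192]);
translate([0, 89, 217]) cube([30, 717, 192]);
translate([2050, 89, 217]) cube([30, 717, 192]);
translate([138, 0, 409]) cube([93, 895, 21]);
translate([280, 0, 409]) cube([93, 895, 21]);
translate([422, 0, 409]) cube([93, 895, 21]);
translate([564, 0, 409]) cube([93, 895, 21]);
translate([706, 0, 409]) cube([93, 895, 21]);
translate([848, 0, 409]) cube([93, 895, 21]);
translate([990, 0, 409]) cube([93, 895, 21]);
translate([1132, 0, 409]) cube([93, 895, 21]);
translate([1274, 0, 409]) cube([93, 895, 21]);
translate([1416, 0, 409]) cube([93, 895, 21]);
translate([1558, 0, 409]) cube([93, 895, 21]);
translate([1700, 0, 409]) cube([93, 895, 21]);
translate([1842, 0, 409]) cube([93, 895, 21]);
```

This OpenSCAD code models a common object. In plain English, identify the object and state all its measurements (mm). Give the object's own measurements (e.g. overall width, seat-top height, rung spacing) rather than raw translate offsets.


A bed frame 2080 mm long (x) by 895 mm wide (y). Four 89×89 mm corner posts, 464 mm tall, at the corners of the footprint. Four rails of 30 mm thickness and 192 mm height run between adjacent posts with their undersides at z = 217 mm, their outer faces flush with the outside of the frame (the two x-running rails run between the posts' inner faces; the two y-running rails run between the posts' inner faces). 13 slats, each 93 mm wide (x) and 21 mm thick, lie across the top of the two x-running rails, running the full 895 mm width of the frame in y; along x they sit between the end posts with a 49 mm gap after the −x posts and between neighbouring slats, leaving 56 mm before the +x posts.


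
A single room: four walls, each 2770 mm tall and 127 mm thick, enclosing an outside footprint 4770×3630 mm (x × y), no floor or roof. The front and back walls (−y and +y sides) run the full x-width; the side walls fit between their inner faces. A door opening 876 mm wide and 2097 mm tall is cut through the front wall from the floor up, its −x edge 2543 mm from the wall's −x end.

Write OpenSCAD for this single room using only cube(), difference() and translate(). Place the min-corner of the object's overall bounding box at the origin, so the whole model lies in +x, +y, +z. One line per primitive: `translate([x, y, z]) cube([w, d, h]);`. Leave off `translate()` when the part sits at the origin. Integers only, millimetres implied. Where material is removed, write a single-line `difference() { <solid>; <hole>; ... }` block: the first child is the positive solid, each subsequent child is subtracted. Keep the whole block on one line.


difference() { cube([4770, 127, 2770]); translate([2543, 0, 0]) cube([876, 127, 2097]); }
translate([0, 3503, 0]) cube([4770, 127, 2770]);
translate([0, 127, 0]) cube([127, 3376, 2770]);
translate([4643, 127, 0]) cube([127, 3376, 2770]);


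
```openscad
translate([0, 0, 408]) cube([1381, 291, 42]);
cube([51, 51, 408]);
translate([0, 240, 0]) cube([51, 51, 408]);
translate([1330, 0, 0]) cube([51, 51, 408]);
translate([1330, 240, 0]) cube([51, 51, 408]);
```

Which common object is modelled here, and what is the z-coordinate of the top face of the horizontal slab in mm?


A bench. The seat-top height is 450 mm.

A long slab on four corner posts — a bench. The slab sits at z = 408 with thickness 42, so the top is 408 + 42 = 450 mm.


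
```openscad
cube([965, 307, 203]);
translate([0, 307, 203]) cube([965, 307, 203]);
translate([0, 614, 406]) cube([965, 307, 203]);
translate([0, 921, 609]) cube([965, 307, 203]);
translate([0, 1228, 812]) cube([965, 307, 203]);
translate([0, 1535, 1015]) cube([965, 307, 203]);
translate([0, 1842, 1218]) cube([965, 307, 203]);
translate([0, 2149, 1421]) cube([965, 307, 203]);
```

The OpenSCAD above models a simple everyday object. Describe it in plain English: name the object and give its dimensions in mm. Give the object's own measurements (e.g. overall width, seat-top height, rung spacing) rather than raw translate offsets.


A straight staircase of 8 solid steps. Each step is 965 mm wide (x), 307 mm deep (y, the going) and 203 mm tall (the rise). The first step rests on the floor; each subsequent step sits one going further in +y and one rise higher in +z, directly behind and above the previous step with no overlap.


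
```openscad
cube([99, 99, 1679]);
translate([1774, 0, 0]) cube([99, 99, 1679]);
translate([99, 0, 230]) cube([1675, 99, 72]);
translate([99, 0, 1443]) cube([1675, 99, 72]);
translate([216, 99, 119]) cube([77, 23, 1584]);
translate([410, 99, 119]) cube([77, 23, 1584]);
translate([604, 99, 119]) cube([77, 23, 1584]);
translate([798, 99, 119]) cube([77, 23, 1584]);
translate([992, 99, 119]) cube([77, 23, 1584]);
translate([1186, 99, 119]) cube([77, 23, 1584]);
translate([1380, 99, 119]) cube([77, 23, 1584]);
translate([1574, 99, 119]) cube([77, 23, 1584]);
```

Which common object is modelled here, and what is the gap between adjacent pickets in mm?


A fence section. The picket gap is 117 mm.

Two posts, two rails, 8 pickets — a fence section. Span 1675 mm holds 8 pickets of 77 mm with 9 equal gaps: ⌊(1675 − 8·77) / 9⌋ = 117 mm.


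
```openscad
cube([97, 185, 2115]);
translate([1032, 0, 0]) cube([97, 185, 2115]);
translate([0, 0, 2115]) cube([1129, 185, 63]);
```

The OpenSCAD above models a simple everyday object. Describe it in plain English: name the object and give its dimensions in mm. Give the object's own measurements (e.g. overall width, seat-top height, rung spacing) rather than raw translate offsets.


A door frame. The clear opening is 935 mm wide and 2115 mm high. Two 97 mm wide jambs, 185 mm deep, stand either side of the opening from the floor to the top of the opening. A 63 mm thick head sits across the top of both jambs, spanning the full outside width of the frame.


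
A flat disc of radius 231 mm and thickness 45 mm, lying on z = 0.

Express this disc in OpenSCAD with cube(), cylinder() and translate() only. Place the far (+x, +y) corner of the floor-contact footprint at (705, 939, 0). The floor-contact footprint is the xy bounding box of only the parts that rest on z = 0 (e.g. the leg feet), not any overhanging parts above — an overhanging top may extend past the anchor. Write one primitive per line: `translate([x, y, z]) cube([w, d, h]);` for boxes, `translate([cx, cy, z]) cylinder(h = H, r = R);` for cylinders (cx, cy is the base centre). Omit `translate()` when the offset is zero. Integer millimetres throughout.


translate([474, 708, 0]) cylinder(h = 45, r = 231);


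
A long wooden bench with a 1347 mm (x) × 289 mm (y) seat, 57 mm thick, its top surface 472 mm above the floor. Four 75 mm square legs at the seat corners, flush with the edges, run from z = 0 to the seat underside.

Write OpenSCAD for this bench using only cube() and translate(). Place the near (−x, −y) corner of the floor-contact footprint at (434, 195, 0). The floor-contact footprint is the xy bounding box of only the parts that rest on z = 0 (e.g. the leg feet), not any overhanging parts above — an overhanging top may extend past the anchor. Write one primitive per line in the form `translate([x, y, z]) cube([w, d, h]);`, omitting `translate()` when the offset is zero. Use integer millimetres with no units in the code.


translate([434, 195, 415]) cube([1347, 289, 57]);
translate([434, 195, 0]) cube([75, 75, 415]);
translate([434, 409, 0]) cube([75, 75, 415]);
translate([1706, 195, 0]) cube([75, 75, 415]);
translate([1706, 409, 0]) cube([75, 75, 415]);


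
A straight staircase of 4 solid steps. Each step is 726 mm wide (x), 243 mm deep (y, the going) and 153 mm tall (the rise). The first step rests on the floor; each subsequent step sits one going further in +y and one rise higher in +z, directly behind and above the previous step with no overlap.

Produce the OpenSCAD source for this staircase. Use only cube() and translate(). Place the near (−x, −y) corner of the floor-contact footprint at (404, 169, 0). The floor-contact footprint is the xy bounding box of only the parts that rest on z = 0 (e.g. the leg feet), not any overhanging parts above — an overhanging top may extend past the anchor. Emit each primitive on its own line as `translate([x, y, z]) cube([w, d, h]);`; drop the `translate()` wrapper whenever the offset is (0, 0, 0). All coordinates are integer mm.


translate([404, 169, 0]) cube([726, 243, 153]);
translate([404, 412, 153]) cube([726, 243, 153]);
translate([404, 655, 306]) cube([726, 243, 153]);
translate([404, 898, 459]) cube([726, 243, 153]);


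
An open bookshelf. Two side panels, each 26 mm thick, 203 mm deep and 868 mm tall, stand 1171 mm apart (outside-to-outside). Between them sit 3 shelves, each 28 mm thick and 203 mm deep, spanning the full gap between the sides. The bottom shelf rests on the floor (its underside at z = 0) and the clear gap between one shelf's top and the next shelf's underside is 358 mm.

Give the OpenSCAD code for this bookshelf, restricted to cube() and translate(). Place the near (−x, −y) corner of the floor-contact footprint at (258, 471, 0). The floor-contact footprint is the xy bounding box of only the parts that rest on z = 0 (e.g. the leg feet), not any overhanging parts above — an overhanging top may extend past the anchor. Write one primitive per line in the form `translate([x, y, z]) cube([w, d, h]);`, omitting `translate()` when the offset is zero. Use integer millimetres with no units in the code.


translate([258, 471, 0]) cube([26, 203, 868]);
translate([1403, 471, 0]) cube([26, 203, 868]);
translate([284, 471, 0]) cube([1119, 203, 28]);
translate([284, 471, 386]) cube([1119, 203, 28]);
translate([284, 471, 772]) cube([1119, 203, 28]);


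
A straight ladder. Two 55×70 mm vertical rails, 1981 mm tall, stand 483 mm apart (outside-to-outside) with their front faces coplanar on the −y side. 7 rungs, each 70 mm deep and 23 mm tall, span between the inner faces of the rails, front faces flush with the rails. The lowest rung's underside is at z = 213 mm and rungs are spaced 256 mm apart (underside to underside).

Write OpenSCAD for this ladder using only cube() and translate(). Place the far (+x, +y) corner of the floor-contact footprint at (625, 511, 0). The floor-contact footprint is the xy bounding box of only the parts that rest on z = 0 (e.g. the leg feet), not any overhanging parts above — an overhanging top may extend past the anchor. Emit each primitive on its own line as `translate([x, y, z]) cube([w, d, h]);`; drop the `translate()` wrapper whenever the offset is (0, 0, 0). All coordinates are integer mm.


// rung span = 483 - 2*55 = 373
// rung[k] z = 213 + k*256
translate([142, 441, 0]) cube([55, 70, 1981]);
translate([570, 441, 0]) cube([55, 70, 1981]);
translate([197, 441, 213]) cube([373, 70, 23]);
translate([197, 441, 469]) cube([373, 70, 23]);
translate([197, 441, 725]) cube([373, 70, 23]);
translate([197, 441, 981]) cube([373, 70, 23]);
translate([197, 441, 1237]) cube([373, 70, 23]);
translate([197, 441, 1493]) cube([373, 70, 23]);
translate([197, 441, 1749]) cube([373, 70, 23]);


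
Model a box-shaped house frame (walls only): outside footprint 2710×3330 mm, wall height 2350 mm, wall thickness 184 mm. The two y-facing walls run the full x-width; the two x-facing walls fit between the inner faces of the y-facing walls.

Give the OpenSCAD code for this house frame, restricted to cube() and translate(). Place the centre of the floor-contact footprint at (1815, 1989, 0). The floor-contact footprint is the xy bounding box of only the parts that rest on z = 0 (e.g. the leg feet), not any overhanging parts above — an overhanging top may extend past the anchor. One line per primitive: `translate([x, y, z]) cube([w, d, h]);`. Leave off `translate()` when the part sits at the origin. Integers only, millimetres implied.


translate([460, 324, 0]) cube([2710, 184, 2350]);
translate([460, 3470, 0]) cube([2710, 184, 2350]);
translate([460, 508, 0]) cube([184, 2962, 2350]);
translate([2986, 508, 0]) cube([184, 2962, 2350]);


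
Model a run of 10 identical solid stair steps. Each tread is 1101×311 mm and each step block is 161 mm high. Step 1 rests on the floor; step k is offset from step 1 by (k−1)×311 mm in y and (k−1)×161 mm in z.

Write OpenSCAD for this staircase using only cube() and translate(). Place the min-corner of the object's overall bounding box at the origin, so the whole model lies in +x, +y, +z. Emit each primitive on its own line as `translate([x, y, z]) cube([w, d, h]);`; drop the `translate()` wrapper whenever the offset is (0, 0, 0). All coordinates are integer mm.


cube([1101, 311, 161]);
translate([0, 311, 161]) cube([1101, 311, 161]);
translate([0, 622, 322]) cube([1101, 311, 161]);
translate([0, 933, 483]) cube([1101, 311, 161]);
translate([0, 1244, 644]) cube([1101, 311, 161]);
translate([0, 1555, 805]) cube([1101, 311, 161]);
translate([0, 1866, 966]) cube([1101, 311, 161]);
translate([0, 2177, 1127]) cube([1101, 311, 161]);
translate([0, 2488, 1288]) cube([1101, 311, 161]);
translate([0, 2799, 1449]) cube([1101, 311, 161]);


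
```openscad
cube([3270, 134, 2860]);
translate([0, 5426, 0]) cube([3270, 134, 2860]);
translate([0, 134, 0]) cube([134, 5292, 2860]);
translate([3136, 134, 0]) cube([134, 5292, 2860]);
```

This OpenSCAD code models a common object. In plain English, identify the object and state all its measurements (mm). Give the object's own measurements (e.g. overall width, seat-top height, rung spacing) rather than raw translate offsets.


The wall frame of a small rectangular building: four walls, each 2860 mm tall and 134 mm thick, enclosing a footprint 3270 mm (x) by 5560 mm (y) outside-to-outside, with no floor or roof. The front and back walls (the −y and +y sides) span the full width; the two side walls fit between them.


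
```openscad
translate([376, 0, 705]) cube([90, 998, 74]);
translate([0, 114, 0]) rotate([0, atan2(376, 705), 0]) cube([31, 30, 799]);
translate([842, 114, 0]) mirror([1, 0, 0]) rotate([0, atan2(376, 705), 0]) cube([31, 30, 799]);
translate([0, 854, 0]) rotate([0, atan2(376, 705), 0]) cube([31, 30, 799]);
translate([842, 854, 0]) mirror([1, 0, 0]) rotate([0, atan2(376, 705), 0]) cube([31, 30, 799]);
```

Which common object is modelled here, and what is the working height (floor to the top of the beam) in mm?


A sawhorse. The overall height is 779 mm.

A beam across two mirrored pairs of raked legs — a sawhorse. The beam's underside is at z = 705 (matching the legs' vertical rise in atan2(376, 705)) and the beam is 74 mm tall, so its top is at 705 + 74 = 779 mm. The raked legs top out at the beam's underside, so that is the highest point.


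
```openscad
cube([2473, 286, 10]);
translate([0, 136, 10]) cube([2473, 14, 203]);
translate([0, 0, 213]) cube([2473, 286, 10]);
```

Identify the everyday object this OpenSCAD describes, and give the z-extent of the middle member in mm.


An I-beam. The web height is 203 mm.

Two wide flanges with a thin centred web — an I-beam. Overall 223 mm minus two 10 mm flanges gives a web of 223 − 2·10 = 203 mm.


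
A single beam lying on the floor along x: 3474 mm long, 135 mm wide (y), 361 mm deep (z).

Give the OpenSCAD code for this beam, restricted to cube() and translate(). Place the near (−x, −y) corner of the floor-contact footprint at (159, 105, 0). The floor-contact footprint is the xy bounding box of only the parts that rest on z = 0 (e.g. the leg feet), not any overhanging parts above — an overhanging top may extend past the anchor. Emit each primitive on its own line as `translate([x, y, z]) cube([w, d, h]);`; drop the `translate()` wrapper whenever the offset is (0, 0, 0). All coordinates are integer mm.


translate([159, 105, 0]) cube([3474, 135, 361]);


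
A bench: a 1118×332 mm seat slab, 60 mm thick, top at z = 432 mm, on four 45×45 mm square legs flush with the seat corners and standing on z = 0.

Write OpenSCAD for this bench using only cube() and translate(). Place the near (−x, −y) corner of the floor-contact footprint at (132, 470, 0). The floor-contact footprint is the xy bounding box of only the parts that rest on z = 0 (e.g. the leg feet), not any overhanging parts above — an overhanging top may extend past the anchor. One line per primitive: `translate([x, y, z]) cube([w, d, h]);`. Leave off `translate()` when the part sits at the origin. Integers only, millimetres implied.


// leg_h = 432 − 60 = 372
translate([132, 470, 372]) cube([1118, 332, 60]);
translate([132, 470, 0]) cube([45, 45, 372]);
translate([132, 757, 0]) cube([45, 45, 372]);
translate([1205, 470, 0]) cube([45, 45, 372]);
translate([1205, 757, 0]) cube([45, 45, 372]);


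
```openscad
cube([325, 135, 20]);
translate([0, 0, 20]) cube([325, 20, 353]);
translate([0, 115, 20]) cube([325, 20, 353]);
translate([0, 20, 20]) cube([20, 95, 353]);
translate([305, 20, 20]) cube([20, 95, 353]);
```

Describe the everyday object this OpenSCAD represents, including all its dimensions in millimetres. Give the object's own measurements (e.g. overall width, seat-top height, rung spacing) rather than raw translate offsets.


An open-topped rectangular box: outside dimensions 325×135×373 mm, with a uniform wall and base thickness of 20 mm. The base is a full 325×135 slab on the floor; four walls sit on top of the base. The front and back walls (the −y and +y sides) span the full width; the two side walls fit between them.


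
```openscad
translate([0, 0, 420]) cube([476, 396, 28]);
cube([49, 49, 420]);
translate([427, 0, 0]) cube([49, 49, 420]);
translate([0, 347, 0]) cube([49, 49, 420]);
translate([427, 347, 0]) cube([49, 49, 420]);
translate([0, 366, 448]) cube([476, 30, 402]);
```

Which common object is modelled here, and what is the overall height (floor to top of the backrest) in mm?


A chair. The overall height is 850 mm.

A slab on four corner posts with a tall panel at the back — a chair. The seat slab sits at z = 420 with thickness 28, and the 402 mm backrest starts at the seat top, so the overall height is 420 + 28 + 402 = 850 mm.


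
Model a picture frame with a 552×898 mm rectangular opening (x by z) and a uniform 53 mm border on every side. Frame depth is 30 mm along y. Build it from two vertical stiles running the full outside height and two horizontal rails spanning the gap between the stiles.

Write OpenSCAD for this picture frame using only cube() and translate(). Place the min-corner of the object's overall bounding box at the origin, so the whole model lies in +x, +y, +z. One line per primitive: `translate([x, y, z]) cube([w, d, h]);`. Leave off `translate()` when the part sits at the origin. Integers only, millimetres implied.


cube([53, 30, 1004]);
translate([605, 0, 0]) cube([53, 30, 1004]);
translate([53, 0, 0]) cube([552, 30, 53]);
translate([53, 0, 951]) cube([552, 30, 53]);


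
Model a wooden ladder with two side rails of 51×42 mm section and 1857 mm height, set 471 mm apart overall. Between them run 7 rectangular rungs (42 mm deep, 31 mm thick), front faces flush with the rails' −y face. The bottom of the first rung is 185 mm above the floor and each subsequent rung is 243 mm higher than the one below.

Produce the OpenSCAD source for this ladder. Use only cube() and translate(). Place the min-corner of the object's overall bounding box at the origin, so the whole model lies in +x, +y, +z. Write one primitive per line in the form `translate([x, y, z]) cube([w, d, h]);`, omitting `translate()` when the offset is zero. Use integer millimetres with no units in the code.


// rung span = 471 - 2*51 = 369
// rung[k] z = 185 + k*243
cube([51, 42, 1857]);
translate([420, 0, 0]) cube([51, 42, 1857]);
translate([51, 0, 185]) cube([369, 42, 31]);
translate([51, 0, 428]) cube([369, 42, 31]);
translate([51, 0, 671]) cube([369, 42, 31]);
translate([51, 0, 914]) cube([369, 42, 31]);
translate([51, 0, 1157]) cube([369, 42, 31]);
translate([51, 0, 1400]) cube([369, 42, 31]);
translate([51, 0, 1643]) cube([369, 42, 31]);


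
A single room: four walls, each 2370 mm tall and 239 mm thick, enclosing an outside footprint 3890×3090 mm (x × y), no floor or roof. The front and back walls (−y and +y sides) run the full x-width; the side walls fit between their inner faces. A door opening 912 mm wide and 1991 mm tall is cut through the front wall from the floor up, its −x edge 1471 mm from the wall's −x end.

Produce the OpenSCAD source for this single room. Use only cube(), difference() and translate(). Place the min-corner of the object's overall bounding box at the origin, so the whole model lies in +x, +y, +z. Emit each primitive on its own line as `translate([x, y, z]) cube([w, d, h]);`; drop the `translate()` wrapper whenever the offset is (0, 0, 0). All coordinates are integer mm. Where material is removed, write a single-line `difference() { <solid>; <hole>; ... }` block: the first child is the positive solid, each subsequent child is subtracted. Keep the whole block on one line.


difference() { cube([3890, 239, 2370]); translate([1471, 0, 0]) cube([912, 239, 1991]); }
translate([0, 2851, 0]) cube([3890, 239, 2370]);
translate([0, 239, 0]) cube([239, 2612, 2370]);
translate([3651, 239, 0]) cube([239, 2612, 2370]);


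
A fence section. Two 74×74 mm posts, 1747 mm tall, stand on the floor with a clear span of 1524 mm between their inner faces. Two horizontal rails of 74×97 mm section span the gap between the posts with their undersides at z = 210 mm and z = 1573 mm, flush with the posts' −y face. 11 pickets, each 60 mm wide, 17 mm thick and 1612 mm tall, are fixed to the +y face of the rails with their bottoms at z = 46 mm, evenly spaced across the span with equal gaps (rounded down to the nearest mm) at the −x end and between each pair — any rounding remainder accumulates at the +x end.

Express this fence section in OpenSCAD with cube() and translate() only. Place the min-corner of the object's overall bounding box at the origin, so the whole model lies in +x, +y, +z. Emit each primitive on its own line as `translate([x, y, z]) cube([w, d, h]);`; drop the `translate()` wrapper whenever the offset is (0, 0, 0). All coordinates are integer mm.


cube([74, 74, 1747]);
translate([1598, 0, 0]) cube([74, 74, 1747]);
translate([74, 0, 210]) cube([1524, 74, 97]);
translate([74, 0, 1573]) cube([1524, 74, 97]);
translate([146, 74, 46]) cube([60, 17, 1612]);
translate([278, 74, 46]) cube([60, 17, 1612]);
translate([410, 74, 46]) cube([60, 17, 1612]);
translate([542, 74, 46]) cube([60, 17, 1612]);
translate([674, 74, 46]) cube([60, 17, 1612]);
translate([806, 74, 46]) cube([60, 17, 1612]);
translate([938, 74, 46]) cube([60, 17, 1612]);
translate([1070, 74, 46]) cube([60, 17, 1612]);
translate([1202, 74, 46]) cube([60, 17, 1612]);
translate([1334, 74, 46]) cube([60, 17, 1612]);
translate([1466, 74, 46]) cube([60, 17, 1612]);


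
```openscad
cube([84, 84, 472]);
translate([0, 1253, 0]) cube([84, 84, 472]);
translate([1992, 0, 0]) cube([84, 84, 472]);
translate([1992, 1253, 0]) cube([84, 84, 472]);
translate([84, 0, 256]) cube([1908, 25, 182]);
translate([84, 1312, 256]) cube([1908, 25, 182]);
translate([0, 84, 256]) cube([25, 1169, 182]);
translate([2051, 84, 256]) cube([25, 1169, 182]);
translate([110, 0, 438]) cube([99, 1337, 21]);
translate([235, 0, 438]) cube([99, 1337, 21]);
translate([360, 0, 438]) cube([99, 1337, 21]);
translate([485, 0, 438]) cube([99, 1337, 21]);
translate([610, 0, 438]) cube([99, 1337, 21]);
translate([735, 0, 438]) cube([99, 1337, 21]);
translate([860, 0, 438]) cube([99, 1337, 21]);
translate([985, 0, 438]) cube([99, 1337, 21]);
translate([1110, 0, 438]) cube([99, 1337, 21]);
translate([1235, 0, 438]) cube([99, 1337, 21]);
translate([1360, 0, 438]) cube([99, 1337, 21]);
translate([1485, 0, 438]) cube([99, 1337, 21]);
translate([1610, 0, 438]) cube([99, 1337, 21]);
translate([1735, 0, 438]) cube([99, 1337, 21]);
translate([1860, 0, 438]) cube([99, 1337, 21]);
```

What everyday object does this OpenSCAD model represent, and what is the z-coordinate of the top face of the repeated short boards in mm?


A bed frame. The slat-top height is 459 mm.

Four posts, four rails, and a row of slats — a bed frame. Slats sit on the rails at z = 256 + 182 = 438; with slat thickness 21, the top is 459 mm.


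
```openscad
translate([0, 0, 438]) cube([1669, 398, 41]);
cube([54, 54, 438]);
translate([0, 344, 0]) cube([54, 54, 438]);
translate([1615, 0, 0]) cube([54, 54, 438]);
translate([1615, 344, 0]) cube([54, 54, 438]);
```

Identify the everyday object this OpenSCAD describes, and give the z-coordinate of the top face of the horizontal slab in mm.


A bench. The seat-top height is 479 mm.

A long slab on four corner posts — a bench. The slab sits at z = 438 with thickness 41, so the top is 438 + 41 = 479 mm.


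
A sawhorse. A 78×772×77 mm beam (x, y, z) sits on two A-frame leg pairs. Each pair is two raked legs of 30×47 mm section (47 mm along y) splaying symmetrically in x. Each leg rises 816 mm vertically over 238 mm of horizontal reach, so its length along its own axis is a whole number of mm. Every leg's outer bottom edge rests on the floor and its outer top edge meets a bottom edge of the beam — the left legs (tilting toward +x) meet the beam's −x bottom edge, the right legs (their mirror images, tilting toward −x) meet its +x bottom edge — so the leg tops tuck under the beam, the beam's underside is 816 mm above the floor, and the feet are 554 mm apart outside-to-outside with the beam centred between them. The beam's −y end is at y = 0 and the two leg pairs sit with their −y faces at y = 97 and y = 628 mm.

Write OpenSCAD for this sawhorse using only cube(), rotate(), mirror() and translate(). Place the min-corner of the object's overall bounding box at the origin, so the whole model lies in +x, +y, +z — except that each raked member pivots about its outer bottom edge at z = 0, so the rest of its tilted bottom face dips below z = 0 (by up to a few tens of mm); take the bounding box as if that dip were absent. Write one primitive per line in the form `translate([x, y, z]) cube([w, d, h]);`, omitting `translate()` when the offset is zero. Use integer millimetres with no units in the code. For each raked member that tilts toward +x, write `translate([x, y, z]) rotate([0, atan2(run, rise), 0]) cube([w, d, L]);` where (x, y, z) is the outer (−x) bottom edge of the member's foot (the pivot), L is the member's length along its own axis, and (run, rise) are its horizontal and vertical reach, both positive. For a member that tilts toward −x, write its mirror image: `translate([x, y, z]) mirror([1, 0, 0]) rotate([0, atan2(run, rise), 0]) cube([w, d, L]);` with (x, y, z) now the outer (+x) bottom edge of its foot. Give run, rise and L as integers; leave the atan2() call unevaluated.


// leg length = √(238² + 816²) = 850
// right-leg outer foot x = 2·238 + 78 = 554
// beam min-corner = (238, 0, 816)
translate([238, 0, 816]) cube([78, 772, 77]);
translate([0, 97, 0]) rotate([0, atan2(238, 816), 0]) cube([30, 47, 850]);
translate([554, 97, 0]) mirror([1, 0, 0]) rotate([0, atan2(238, 816), 0]) cube([30, 47, 850]);
translate([0, 628, 0]) rotate([0, atan2(238, 816), 0]) cube([30, 47, 850]);
translate([554, 628, 0]) mirror([1, 0, 0]) rotate([0, atan2(238, 816), 0]) cube([30, 47, 850]);


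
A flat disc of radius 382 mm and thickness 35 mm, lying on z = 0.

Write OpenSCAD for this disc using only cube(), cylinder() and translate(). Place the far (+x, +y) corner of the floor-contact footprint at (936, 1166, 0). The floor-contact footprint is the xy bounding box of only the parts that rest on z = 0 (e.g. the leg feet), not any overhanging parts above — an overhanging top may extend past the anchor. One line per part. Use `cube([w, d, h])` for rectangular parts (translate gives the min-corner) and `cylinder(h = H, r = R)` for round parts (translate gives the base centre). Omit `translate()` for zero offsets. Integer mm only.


translate([554, 784, 0]) cylinder(h = 35, r = 382);


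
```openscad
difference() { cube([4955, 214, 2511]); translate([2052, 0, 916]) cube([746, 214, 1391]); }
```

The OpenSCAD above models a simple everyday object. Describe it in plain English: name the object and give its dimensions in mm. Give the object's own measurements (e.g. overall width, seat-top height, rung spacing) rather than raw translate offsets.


A wall 4955 mm long (x), 214 mm thick (y), 2511 mm tall, with a rectangular window opening cut through it. The opening is 746 mm wide and 1391 mm tall; its sill is at z = 916 mm and its near (−x) edge is 2052 mm from the wall's −x end. The opening passes through the full wall thickness.


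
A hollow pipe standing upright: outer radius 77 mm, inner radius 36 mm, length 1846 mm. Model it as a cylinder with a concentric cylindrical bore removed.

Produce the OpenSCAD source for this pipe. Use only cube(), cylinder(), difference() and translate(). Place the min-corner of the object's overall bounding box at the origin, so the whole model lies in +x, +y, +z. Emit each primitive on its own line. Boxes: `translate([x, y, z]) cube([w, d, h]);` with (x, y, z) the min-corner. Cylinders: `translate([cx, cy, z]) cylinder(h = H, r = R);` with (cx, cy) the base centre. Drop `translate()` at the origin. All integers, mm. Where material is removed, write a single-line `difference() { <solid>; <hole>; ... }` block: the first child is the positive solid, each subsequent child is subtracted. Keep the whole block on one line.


difference() { translate([77, 77, 0]) cylinder(h = 1846, r = 77); translate([77, 77, 0]) cylinder(h = 1846, r = 36); }


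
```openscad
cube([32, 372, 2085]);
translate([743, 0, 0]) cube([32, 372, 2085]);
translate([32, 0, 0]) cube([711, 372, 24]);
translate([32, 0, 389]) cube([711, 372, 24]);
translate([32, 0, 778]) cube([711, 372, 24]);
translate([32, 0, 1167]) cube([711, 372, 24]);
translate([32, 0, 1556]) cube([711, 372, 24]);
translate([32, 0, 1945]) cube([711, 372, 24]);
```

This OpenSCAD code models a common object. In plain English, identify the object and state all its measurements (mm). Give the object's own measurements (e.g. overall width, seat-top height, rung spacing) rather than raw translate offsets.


An open bookshelf. Two side panels, each 32 mm thick, 372 mm deep and 2085 mm tall, stand 775 mm apart (outside-to-outside). Between them sit 6 shelves, each 24 mm thick and 372 mm deep, spanning the full gap between the sides. The bottom shelf rests on the floor (its underside at z = 0) and the clear gap between one shelf's top and the next shelf's underside is 365 mm.


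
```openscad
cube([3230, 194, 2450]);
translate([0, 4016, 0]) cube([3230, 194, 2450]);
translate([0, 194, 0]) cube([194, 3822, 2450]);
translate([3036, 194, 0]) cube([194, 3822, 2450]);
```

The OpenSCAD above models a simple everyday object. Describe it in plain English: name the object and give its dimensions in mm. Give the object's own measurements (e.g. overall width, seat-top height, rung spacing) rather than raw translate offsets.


The wall frame of a small rectangular building: four walls, each 2450 mm tall and 194 mm thick, enclosing a footprint 3230 mm (x) by 4210 mm (y) outside-to-outside, with no floor or roof. The front and back walls (the −y and +y sides) span the full width; the two side walls fit between them.


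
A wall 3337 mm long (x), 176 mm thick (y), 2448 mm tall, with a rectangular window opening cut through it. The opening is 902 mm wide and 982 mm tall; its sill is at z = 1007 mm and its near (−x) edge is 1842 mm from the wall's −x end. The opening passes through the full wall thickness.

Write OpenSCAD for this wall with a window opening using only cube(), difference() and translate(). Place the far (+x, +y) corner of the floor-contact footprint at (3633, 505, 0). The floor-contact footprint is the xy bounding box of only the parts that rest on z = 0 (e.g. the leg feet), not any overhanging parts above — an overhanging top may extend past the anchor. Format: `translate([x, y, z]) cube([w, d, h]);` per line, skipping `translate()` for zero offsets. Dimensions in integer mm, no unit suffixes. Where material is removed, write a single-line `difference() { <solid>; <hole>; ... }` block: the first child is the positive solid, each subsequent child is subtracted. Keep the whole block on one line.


difference() { translate([296, 329, 0]) cube([3337, 176, 2448]); translate([2138, 329, 1007]) cube([902, 176, 982]); }


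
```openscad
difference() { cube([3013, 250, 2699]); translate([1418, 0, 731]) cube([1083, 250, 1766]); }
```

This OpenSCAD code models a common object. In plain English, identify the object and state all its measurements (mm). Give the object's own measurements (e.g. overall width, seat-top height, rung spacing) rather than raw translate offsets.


A wall 3013 mm long (x), 250 mm thick (y), 2699 mm tall, with a rectangular window opening cut through it. The opening is 1083 mm wide and 1766 mm tall; its sill is at z = 731 mm and its near (−x) edge is 1418 mm from the wall's −x end. The opening passes through the full wall thickness.


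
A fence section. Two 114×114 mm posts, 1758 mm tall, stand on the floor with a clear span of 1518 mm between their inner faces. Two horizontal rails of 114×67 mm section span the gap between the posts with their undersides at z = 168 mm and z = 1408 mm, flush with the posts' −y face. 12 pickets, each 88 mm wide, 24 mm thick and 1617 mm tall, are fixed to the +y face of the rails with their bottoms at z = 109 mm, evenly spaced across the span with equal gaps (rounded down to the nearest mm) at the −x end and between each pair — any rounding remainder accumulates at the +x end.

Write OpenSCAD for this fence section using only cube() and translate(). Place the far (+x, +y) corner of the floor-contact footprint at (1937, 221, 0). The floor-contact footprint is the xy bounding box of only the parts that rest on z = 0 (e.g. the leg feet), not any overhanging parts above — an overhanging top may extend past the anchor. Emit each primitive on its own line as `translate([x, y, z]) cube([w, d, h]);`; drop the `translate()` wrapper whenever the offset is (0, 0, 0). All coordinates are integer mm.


translate([191, 107, 0]) cube([114, 114, 1758]);
translate([1823, 107, 0]) cube([114, 114, 1758]);
translate([305, 107, 168]) cube([1518, 114, 67]);
translate([305, 107, 1408]) cube([1518, 114, 67]);
translate([340, 221, 109]) cube([88, 24, 1617]);
translate([463, 221, 109]) cube([88, 24, 1617]);
translate([586, 221, 109]) cube([88, 24, 1617]);
translate([709, 221, 109]) cube([88, 24, 1617]);
translate([832, 221, 109]) cube([88, 24, 1617]);
translate([955, 221, 109]) cube([88, 24, 1617]);
translate([1078, 221, 109]) cube([88, 24, 1617]);
translate([1201, 221, 109]) cube([88, 24, 1617]);
translate([1324, 221, 109]) cube([88, 24, 1617]);
translate([1447, 221, 109]) cube([88, 24, 1617]);
translate([1570, 221, 109]) cube([88, 24, 1617]);
translate([1693, 221, 109]) cube([88, 24, 1617]);


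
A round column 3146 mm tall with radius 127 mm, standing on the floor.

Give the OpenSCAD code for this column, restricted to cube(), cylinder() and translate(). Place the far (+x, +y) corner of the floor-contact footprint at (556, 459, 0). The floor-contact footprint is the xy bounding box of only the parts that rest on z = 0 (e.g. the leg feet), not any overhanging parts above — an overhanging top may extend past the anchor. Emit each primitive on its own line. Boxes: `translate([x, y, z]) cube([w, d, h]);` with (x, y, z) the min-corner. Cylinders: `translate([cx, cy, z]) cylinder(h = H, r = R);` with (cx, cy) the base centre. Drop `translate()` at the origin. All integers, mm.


translate([429, 332, 0]) cylinder(h = 3146, r = 127);


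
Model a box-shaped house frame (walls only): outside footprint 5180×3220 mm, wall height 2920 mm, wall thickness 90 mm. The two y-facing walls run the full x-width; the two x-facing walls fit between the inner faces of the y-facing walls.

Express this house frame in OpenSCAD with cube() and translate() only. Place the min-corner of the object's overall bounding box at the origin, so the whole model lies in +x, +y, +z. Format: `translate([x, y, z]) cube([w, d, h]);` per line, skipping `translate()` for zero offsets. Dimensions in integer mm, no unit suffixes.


cube([5180, 90, 2920]);
translate([0, 3130, 0]) cube([5180, 90, 2920]);
translate([0, 90, 0]) cube([90, 3040, 2920]);
translate([5090, 90, 0]) cube([90, 3040, 2920]);
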